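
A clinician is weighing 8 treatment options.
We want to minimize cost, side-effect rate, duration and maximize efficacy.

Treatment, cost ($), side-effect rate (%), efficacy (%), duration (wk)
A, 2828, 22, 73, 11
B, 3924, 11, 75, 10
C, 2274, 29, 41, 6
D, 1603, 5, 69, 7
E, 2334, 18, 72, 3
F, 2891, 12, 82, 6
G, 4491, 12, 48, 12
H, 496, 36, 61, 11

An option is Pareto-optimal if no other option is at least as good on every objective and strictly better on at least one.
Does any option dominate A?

B: worse on cost (3924 vs 2828).
C: worse on side-effect rate (29 vs 22).
D: worse on efficacy (69 vs 73).
E: worse on efficacy (72 vs 73).
F: worse on cost (2891 vs 2828).
G: worse on cost (4491 vs 2828).
H: worse on side-effect rate (36 vs 22).
No option is at least as good as A on every objective and strictly better on one.

No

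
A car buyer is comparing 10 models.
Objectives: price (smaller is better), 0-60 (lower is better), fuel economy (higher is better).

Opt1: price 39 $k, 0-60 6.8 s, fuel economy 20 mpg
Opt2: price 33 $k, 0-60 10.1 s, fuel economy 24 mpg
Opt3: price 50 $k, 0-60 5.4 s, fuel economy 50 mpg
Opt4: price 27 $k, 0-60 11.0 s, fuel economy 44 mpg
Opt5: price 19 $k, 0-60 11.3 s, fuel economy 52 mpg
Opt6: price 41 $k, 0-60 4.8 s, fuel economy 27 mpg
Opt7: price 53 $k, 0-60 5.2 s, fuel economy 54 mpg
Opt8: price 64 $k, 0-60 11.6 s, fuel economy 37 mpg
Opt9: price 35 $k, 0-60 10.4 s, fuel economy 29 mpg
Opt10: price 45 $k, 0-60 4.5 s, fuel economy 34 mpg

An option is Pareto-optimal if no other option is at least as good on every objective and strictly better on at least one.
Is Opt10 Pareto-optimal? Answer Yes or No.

Yes

Opt1: worse on 0-60 (6.8 vs 4.5).
Opt2: worse on 0-60 (10.1 vs 4.5).
Opt3: worse on price (50 vs 45).
Opt4: worse on 0-60 (11.0 vs 4.5).
Opt5: worse on 0-60 (11.3 vs 4.5).
Opt6: worse on 0-60 (4.8 vs 4.5).
Opt7: worse on price (53 vs 45).
Opt8: worse on price (64 vs 45).
Opt9: worse on 0-60 (10.4 vs 4.5).
No option is at least as good as Opt10 on every objective and strictly better on one.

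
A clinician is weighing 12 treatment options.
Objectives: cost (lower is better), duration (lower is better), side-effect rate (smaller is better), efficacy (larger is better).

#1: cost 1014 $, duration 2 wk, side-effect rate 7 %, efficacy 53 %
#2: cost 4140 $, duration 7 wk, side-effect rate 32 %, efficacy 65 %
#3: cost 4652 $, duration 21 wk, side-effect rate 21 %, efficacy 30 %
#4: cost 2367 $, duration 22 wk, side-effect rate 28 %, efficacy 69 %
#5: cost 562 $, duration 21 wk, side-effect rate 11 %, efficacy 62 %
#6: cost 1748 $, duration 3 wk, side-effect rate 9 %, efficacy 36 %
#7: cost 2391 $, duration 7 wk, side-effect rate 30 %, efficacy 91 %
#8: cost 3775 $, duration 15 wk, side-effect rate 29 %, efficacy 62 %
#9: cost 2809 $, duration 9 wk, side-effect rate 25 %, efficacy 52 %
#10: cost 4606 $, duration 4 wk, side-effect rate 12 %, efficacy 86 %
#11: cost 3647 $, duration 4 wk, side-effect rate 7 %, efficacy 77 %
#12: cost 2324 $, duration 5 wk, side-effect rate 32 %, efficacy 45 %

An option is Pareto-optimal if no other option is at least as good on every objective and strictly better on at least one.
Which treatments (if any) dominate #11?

#1: worse on efficacy (53 vs 77).
#2: worse on cost (4140 vs 3647).
#3: worse on cost (4652 vs 3647).
#4: worse on duration (22 vs 4).
#5: worse on duration (21 vs 4).
#6: worse on side-effect rate (9 vs 7).
#7: worse on duration (7 vs 4).
#8: worse on cost (3775 vs 3647).
#9: worse on duration (9 vs 4).
#10: worse on cost (4606 vs 3647).
#12: worse on duration (5 vs 4).
No option dominates #11.

none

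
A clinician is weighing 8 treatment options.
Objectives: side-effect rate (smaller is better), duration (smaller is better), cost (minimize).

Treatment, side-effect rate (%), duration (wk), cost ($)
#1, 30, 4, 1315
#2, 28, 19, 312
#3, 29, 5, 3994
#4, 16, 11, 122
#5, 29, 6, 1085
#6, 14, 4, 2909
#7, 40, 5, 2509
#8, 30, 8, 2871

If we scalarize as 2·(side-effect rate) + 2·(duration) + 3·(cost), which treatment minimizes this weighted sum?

#4

#1: 2·30 + 2·4 + 3·1315 = 4013
#2: 2·28 + 2·19 + 3·312 = 1030
#3: 2·29 + 2·5 + 3·3994 = 12050
#4: 2·16 + 2·11 + 3·122 = 420
#5: 2·29 + 2·6 + 3·1085 = 3325
#6: 2·14 + 2·4 + 3·2909 = 8763
#7: 2·40 + 2·5 + 3·2509 = 7617
#8: 2·30 + 2·8 + 3·2871 = 8689
Lowest: #4 at 420.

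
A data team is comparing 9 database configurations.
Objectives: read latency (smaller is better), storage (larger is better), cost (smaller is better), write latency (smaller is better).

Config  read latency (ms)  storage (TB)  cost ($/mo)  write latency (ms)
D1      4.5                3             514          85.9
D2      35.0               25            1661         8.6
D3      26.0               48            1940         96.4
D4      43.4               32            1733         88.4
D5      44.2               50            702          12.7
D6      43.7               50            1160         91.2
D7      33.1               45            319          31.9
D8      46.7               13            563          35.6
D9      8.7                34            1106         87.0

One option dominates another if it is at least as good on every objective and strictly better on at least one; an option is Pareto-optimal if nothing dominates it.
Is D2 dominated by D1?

No

D1 vs D2: D1 is worse on storage (3 vs 25), so it does not dominate D2.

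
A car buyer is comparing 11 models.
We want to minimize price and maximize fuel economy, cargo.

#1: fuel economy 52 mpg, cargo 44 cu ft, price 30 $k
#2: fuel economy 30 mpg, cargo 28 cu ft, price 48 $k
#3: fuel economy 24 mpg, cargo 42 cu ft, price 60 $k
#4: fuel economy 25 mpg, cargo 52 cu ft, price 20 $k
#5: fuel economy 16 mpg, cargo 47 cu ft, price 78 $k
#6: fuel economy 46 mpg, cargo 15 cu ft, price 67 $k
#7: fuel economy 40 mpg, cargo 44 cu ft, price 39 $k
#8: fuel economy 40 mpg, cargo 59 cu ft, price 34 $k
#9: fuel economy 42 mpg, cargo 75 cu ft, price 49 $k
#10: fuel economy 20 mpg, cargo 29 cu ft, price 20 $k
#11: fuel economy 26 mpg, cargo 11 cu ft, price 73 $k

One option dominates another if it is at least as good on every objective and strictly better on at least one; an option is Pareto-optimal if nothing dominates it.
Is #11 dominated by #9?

#9 vs #11: fuel economy 42≥26, cargo 75≥11, price 49≤73 — #9 is at least as good on every objective with at least one strict improvement.

Yes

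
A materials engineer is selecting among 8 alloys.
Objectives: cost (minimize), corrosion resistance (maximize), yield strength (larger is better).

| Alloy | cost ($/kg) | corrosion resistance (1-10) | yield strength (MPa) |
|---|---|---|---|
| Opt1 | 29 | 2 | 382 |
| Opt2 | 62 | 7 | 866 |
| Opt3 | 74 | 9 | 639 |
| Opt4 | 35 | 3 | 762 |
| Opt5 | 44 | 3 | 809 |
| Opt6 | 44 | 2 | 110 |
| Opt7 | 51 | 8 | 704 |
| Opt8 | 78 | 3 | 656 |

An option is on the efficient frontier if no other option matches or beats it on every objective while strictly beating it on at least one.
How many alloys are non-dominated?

6

Opt1: not dominated (best cost).
Opt2: not dominated (best yield strength).
Opt3: not dominated (best corrosion resistance).
Opt4: not dominated.
Opt5: not dominated.
Opt6: dominated by Opt1 (cost 29≤44, corrosion resistance 2≥2, yield strength 382≥110).
Opt7: not dominated.
Opt8: dominated by Opt2 (cost 62≤78, corrosion resistance 7≥3, yield strength 866≥656).
Pareto-optimal: Opt1, Opt2, Opt3, Opt4, Opt5, Opt7 → 6.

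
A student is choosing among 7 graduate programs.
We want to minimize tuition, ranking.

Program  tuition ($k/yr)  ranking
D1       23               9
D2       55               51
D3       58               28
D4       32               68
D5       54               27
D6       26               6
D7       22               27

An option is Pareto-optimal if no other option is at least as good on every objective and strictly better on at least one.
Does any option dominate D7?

D1: worse on tuition (23 vs 22).
D2: worse on tuition (55 vs 22).
D3: worse on tuition (58 vs 22).
D4: worse on tuition (32 vs 22).
D5: worse on tuition (54 vs 22).
D6: worse on tuition (26 vs 22).
No option is at least as good as D7 on every objective and strictly better on one.

No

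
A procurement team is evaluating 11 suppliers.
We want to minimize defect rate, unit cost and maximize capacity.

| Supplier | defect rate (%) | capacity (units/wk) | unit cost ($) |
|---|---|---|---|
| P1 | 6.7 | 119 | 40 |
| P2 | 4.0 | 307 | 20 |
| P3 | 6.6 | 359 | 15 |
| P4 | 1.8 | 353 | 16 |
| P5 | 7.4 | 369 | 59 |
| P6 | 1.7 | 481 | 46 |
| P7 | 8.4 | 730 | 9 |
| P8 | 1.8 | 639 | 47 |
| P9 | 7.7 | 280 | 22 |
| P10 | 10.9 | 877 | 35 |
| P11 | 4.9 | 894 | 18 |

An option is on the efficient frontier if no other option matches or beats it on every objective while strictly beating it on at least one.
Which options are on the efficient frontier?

P3, P4, P6, P7, P8, P11

P1: dominated by P2 (defect rate 4.0≤6.7, capacity 307≥119, unit cost 20≤40).
P2: dominated by P4 (defect rate 1.8≤4.0, capacity 353≥307, unit cost 16≤20).
P3: not dominated.
P4: not dominated.
P5: dominated by P6 (defect rate 1.7≤7.4, capacity 481≥369, unit cost 46≤59).
P6: not dominated (best defect rate).
P7: not dominated (best unit cost).
P8: not dominated.
P9: dominated by P2 (defect rate 4.0≤7.7, capacity 307≥280, unit cost 20≤22).
P10: dominated by P11 (defect rate 4.9≤10.9, capacity 894≥877, unit cost 18≤35).
P11: not dominated (best capacity).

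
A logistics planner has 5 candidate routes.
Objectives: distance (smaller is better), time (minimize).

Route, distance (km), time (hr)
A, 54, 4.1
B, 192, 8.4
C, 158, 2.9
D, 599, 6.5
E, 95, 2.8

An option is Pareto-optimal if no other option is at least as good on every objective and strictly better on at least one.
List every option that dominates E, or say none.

A: worse on time (4.1 vs 2.8).
B: worse on distance (192 vs 95).
C: worse on distance (158 vs 95).
D: worse on distance (599 vs 95).
No option dominates E.

none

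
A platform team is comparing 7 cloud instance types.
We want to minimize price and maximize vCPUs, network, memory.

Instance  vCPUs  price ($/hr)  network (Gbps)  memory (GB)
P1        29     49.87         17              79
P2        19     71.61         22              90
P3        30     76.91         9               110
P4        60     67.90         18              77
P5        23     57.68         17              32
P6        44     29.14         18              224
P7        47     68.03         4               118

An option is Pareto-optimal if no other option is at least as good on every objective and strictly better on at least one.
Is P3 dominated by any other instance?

Yes

P6 vs P3: vCPUs 44≥30, price 29.14≤76.91, network 18≥9, memory 224≥110 — P6 is at least as good on every objective and strictly better on at least one, so P6 dominates P3.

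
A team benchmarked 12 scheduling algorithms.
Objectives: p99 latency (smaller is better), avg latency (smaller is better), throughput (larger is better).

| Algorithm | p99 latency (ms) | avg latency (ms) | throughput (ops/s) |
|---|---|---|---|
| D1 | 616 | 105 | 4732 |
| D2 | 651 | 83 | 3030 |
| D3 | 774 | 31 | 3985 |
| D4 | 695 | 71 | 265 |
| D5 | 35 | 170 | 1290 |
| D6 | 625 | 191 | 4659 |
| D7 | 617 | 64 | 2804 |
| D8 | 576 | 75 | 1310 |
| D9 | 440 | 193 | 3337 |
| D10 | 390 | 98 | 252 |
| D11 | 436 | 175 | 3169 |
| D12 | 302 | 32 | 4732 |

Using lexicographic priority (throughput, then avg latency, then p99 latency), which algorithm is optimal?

D12

First maximize throughput: best is 4732, kept {D1, D12}.
Then minimize avg latency: best is 32, kept {D12}.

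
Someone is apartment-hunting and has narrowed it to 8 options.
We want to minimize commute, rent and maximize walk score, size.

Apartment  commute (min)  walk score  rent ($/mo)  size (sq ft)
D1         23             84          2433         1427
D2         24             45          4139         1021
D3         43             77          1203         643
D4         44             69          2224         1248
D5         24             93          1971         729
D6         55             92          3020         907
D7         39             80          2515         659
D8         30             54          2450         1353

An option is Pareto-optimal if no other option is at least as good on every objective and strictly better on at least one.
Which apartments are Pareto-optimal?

D1, D3, D4, D5, D6

D1: not dominated (best commute).
D2: dominated by D1 (commute 23≤24, walk score 84≥45, rent 2433≤4139, size 1427≥1021).
D3: not dominated (best rent).
D4: not dominated.
D5: not dominated (best walk score).
D6: not dominated.
D7: dominated by D1 (commute 23≤39, walk score 84≥80, rent 2433≤2515, size 1427≥659).
D8: dominated by D1 (commute 23≤30, walk score 84≥54, rent 2433≤2450, size 1427≥1353).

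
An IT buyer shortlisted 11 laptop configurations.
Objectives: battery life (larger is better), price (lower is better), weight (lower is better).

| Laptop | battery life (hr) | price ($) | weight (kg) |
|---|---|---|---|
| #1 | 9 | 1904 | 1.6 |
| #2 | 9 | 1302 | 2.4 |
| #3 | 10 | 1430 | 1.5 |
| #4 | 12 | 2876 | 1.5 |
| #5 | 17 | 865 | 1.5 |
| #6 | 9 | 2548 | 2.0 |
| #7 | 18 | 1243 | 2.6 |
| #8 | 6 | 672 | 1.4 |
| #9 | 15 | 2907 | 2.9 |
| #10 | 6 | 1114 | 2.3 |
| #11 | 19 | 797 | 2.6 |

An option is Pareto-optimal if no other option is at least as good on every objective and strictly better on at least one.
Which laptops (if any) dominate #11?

none

#1: worse on battery life (9 vs 19).
#2: worse on battery life (9 vs 19).
#3: worse on battery life (10 vs 19).
#4: worse on battery life (12 vs 19).
#5: worse on battery life (17 vs 19).
#6: worse on battery life (9 vs 19).
#7: worse on battery life (18 vs 19).
#8: worse on battery life (6 vs 19).
#9: worse on battery life (15 vs 19).
#10: worse on battery life (6 vs 19).
No option dominates #11.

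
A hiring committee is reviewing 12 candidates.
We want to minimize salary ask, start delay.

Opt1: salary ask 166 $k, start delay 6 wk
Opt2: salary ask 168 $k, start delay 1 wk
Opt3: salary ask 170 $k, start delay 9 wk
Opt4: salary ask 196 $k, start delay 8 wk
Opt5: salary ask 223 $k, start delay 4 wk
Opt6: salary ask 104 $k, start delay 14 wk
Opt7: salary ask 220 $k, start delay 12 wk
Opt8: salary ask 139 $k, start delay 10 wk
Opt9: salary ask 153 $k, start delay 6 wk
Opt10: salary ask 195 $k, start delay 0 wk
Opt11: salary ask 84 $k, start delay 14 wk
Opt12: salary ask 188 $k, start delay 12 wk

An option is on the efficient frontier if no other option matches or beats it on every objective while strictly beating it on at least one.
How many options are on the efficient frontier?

5

Opt1: dominated by Opt9 (salary ask 153≤166, start delay 6≤6).
Opt2: not dominated.
Opt3: dominated by Opt1 (salary ask 166≤170, start delay 6≤9).
Opt4: dominated by Opt1 (salary ask 166≤196, start delay 6≤8).
Opt5: dominated by Opt2 (salary ask 168≤223, start delay 1≤4).
Opt6: dominated by Opt11 (salary ask 84≤104, start delay 14≤14).
Opt7: dominated by Opt1 (salary ask 166≤220, start delay 6≤12).
Opt8: not dominated.
Opt9: not dominated.
Opt10: not dominated (best start delay).
Opt11: not dominated (best salary ask).
Opt12: dominated by Opt1 (salary ask 166≤188, start delay 6≤12).
Pareto-optimal: Opt2, Opt8, Opt9, Opt10, Opt11 → 5.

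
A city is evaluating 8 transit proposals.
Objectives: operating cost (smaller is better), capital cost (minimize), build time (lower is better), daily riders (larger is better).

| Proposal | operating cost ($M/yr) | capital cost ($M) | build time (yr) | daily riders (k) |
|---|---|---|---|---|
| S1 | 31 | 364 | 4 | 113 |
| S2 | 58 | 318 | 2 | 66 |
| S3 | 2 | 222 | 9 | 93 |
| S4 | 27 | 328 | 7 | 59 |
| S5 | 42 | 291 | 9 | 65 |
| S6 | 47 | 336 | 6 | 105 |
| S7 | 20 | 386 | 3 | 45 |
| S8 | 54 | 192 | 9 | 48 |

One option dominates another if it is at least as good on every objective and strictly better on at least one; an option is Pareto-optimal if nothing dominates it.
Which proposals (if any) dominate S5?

S3: operating cost 2≤42, capital cost 222≤291, build time 9≤9, daily riders 93≥65 — dominates S5.
Others (S1, S2, S4, S6, S7, S8) are each worse than S5 on at least one objective.

S3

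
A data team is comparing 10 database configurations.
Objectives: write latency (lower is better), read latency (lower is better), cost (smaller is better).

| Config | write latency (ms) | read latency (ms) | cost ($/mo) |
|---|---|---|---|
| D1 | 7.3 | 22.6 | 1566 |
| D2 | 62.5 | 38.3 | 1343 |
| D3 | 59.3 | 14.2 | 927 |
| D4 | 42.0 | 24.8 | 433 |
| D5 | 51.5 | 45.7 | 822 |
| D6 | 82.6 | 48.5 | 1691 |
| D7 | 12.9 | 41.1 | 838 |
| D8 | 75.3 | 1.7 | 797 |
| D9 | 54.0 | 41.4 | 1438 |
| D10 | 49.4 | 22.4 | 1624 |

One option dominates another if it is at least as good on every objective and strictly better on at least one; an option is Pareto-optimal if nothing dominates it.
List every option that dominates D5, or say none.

D4: write latency 42.0≤51.5, read latency 24.8≤45.7, cost 433≤822 — dominates D5.
Others (D1, D2, D3, D6, D7, D8, D9, D10) are each worse than D5 on at least one objective.

D4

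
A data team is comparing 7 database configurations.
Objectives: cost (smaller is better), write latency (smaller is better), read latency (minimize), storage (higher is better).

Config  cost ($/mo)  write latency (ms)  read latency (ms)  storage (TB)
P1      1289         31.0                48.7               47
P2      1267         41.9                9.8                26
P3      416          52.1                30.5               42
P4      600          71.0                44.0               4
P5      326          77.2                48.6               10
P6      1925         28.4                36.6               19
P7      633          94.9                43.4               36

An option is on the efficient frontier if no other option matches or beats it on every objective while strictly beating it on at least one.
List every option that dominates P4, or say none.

P3: cost 416≤600, write latency 52.1≤71.0, read latency 30.5≤44.0, storage 42≥4 — dominates P4.
Others (P1, P2, P5, P6, P7) are each worse than P4 on at least one objective.

P3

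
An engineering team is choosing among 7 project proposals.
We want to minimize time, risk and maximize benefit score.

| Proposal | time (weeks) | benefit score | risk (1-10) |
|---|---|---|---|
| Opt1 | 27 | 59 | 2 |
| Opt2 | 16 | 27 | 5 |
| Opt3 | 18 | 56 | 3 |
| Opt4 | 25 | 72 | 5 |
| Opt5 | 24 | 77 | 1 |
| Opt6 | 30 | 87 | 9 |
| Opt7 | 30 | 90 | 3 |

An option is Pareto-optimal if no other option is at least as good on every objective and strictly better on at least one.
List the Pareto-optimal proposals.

Opt2, Opt3, Opt5, Opt7

Opt1: dominated by Opt5 (time 24≤27, benefit score 77≥59, risk 1≤2).
Opt2: not dominated (best time).
Opt3: not dominated.
Opt4: dominated by Opt5 (time 24≤25, benefit score 77≥72, risk 1≤5).
Opt5: not dominated (best risk).
Opt6: dominated by Opt7 (time 30≤30, benefit score 90≥87, risk 3≤9).
Opt7: not dominated (best benefit score).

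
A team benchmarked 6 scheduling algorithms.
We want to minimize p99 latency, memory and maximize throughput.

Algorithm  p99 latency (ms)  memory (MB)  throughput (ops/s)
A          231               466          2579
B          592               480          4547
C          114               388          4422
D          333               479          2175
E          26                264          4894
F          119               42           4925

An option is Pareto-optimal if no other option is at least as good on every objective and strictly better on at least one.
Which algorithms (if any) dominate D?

A: p99 latency 231≤333, memory 466≤479, throughput 2579≥2175 — dominates D.
C: p99 latency 114≤333, memory 388≤479, throughput 4422≥2175 — dominates D.
E: p99 latency 26≤333, memory 264≤479, throughput 4894≥2175 — dominates D.
F: p99 latency 119≤333, memory 42≤479, throughput 4925≥2175 — dominates D.
Others (B) are each worse than D on at least one objective.

A, C, E, F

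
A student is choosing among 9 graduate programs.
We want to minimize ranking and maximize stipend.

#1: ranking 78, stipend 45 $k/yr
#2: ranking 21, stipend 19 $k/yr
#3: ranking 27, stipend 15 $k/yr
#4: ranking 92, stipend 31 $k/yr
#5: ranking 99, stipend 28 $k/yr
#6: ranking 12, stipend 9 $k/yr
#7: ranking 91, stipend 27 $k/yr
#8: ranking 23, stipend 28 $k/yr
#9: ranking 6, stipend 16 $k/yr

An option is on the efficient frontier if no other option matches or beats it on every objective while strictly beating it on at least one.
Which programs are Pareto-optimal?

#1, #2, #8, #9

#1: not dominated (best stipend).
#2: not dominated.
#3: dominated by #2 (ranking 21≤27, stipend 19≥15).
#4: dominated by #1 (ranking 78≤92, stipend 45≥31).
#5: dominated by #1 (ranking 78≤99, stipend 45≥28).
#6: dominated by #9 (ranking 6≤12, stipend 16≥9).
#7: dominated by #1 (ranking 78≤91, stipend 45≥27).
#8: not dominated.
#9: not dominated (best ranking).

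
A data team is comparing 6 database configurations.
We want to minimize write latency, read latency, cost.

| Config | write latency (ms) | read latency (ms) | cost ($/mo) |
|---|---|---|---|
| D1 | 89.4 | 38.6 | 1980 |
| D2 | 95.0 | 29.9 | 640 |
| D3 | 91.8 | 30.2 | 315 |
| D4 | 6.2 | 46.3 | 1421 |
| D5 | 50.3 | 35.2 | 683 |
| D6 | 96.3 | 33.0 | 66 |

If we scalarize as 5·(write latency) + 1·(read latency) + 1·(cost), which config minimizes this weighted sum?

D1: 5·89.4 + 1·38.6 + 1·1980 = 2465.6
D2: 5·95.0 + 1·29.9 + 1·640 = 1144.9
D3: 5·91.8 + 1·30.2 + 1·315 = 804.2
D4: 5·6.2 + 1·46.3 + 1·1421 = 1498.3
D5: 5·50.3 + 1·35.2 + 1·683 = 969.7
D6: 5·96.3 + 1·33.0 + 1·66 = 580.5
Lowest: D6 at 580.5.

D6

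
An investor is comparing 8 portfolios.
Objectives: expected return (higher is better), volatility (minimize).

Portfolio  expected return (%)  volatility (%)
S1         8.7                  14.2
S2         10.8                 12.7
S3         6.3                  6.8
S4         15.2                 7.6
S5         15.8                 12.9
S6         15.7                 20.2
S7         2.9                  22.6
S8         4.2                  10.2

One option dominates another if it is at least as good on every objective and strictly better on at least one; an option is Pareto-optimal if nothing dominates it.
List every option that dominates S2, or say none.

S4

S4: expected return 15.2≥10.8, volatility 7.6≤12.7 — dominates S2.
Others (S1, S3, S5, S6, S7, S8) are each worse than S2 on at least one objective.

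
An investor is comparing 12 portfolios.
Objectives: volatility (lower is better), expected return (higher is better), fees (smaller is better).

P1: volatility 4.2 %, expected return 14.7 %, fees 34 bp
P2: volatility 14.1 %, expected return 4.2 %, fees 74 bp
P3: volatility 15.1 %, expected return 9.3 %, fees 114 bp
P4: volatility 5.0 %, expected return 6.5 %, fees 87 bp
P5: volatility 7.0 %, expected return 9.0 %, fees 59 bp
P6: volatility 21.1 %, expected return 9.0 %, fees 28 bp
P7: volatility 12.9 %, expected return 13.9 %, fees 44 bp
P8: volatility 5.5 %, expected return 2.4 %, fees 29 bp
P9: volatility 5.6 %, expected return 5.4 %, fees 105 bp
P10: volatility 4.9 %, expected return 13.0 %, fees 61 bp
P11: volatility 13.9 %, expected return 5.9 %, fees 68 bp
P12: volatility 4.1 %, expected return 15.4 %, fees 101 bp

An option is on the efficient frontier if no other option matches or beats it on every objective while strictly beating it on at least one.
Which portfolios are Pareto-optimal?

P1: not dominated.
P2: dominated by P1 (volatility 4.2≤14.1, expected return 14.7≥4.2, fees 34≤74).
P3: dominated by P1 (volatility 4.2≤15.1, expected return 14.7≥9.3, fees 34≤114).
P4: dominated by P1 (volatility 4.2≤5.0, expected return 14.7≥6.5, fees 34≤87).
P5: dominated by P1 (volatility 4.2≤7.0, expected return 14.7≥9.0, fees 34≤59).
P6: not dominated (best fees).
P7: dominated by P1 (volatility 4.2≤12.9, expected return 14.7≥13.9, fees 34≤44).
P8: not dominated.
P9: dominated by P1 (volatility 4.2≤5.6, expected return 14.7≥5.4, fees 34≤105).
P10: dominated by P1 (volatility 4.2≤4.9, expected return 14.7≥13.0, fees 34≤61).
P11: dominated by P1 (volatility 4.2≤13.9, expected return 14.7≥5.9, fees 34≤68).
P12: not dominated (best volatility).

P1, P6, P8, P12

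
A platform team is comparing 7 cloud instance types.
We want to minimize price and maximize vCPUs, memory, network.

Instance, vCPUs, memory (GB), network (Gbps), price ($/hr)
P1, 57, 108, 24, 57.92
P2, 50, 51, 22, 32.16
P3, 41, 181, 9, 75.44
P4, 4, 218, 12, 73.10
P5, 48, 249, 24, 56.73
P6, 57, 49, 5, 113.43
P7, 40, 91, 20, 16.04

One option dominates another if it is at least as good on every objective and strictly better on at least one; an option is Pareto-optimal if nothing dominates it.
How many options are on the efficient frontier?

P1: not dominated.
P2: not dominated.
P3: dominated by P5 (vCPUs 48≥41, memory 249≥181, network 24≥9, price 56.73≤75.44).
P4: dominated by P5 (vCPUs 48≥4, memory 249≥218, network 24≥12, price 56.73≤73.10).
P5: not dominated (best memory).
P6: dominated by P1 (vCPUs 57≥57, memory 108≥49, network 24≥5, price 57.92≤113.43).
P7: not dominated (best price).
Pareto-optimal: P1, P2, P5, P7 → 4.

4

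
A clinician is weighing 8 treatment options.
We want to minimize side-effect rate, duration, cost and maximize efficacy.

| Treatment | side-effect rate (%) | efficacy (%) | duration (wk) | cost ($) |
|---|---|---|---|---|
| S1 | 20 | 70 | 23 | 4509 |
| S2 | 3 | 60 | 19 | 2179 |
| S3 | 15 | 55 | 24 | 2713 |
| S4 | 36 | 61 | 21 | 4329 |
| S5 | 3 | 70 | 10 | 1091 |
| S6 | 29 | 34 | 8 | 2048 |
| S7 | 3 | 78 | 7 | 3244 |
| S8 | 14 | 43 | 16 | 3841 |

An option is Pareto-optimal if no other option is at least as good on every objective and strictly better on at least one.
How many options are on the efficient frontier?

3

S1: dominated by S5 (side-effect rate 3≤20, efficacy 70≥70, duration 10≤23, cost 1091≤4509).
S2: dominated by S5 (side-effect rate 3≤3, efficacy 70≥60, duration 10≤19, cost 1091≤2179).
S3: dominated by S2 (side-effect rate 3≤15, efficacy 60≥55, duration 19≤24, cost 2179≤2713).
S4: dominated by S5 (side-effect rate 3≤36, efficacy 70≥61, duration 10≤21, cost 1091≤4329).
S5: not dominated (best cost).
S6: not dominated.
S7: not dominated (best efficacy).
S8: dominated by S5 (side-effect rate 3≤14, efficacy 70≥43, duration 10≤16, cost 1091≤3841).
Pareto-optimal: S5, S6, S7 → 3.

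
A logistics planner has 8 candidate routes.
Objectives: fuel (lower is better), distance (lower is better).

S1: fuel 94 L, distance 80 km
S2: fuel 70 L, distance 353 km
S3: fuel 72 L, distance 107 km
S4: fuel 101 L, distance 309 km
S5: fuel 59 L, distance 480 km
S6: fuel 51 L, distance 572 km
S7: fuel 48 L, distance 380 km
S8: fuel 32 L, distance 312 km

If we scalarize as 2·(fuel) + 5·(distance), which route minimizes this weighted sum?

S1

S1: 2·94 + 5·80 = 588
S2: 2·70 + 5·353 = 1905
S3: 2·72 + 5·107 = 679
S4: 2·101 + 5·309 = 1747
S5: 2·59 + 5·480 = 2518
S6: 2·51 + 5·572 = 2962
S7: 2·48 + 5·380 = 1996
S8: 2·32 + 5·312 = 1624
Lowest: S1 at 588.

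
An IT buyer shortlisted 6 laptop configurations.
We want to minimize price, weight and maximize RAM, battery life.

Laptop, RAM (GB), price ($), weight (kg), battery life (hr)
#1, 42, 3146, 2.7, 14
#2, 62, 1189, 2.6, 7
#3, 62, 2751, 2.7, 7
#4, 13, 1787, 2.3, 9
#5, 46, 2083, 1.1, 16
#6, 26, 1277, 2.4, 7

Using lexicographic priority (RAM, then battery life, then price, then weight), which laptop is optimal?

First maximize RAM: best is 62, kept {#2, #3}.
Then maximize battery life: best is 7, kept {#2, #3}.
Then minimize price: best is 1189, kept {#2}.

#2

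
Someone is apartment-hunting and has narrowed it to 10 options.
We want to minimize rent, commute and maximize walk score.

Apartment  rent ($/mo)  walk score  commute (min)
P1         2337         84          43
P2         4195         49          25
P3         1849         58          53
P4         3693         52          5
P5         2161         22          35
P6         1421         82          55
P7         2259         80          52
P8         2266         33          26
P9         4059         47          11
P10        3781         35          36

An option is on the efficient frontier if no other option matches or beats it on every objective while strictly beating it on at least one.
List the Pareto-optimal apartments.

P1, P3, P4, P5, P6, P7, P8

P1: not dominated (best walk score).
P2: dominated by P4 (rent 3693≤4195, walk score 52≥49, commute 5≤25).
P3: not dominated.
P4: not dominated (best commute).
P5: not dominated.
P6: not dominated (best rent).
P7: not dominated.
P8: not dominated.
P9: dominated by P4 (rent 3693≤4059, walk score 52≥47, commute 5≤11).
P10: dominated by P4 (rent 3693≤3781, walk score 52≥35, commute 5≤36).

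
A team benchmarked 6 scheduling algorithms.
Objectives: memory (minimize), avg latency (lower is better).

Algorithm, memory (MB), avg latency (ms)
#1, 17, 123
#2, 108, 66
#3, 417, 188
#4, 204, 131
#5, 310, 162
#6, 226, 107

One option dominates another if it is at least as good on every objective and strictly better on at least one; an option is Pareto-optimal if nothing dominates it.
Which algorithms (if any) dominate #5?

#1, #2, #4, #6

#1: memory 17≤310, avg latency 123≤162 — dominates #5.
#2: memory 108≤310, avg latency 66≤162 — dominates #5.
#4: memory 204≤310, avg latency 131≤162 — dominates #5.
#6: memory 226≤310, avg latency 107≤162 — dominates #5.
Others (#3) are each worse than #5 on at least one objective.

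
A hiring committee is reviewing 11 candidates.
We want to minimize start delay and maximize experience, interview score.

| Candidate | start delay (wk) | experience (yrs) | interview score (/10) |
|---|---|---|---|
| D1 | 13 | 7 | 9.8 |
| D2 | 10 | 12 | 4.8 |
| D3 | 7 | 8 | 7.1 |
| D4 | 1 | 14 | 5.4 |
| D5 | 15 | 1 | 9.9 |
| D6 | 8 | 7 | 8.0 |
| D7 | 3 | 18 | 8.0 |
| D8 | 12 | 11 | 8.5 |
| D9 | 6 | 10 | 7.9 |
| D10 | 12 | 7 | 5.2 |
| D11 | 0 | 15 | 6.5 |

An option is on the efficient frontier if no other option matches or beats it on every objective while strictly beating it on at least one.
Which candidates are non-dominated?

D1, D5, D7, D8, D11

D1: not dominated.
D2: dominated by D4 (start delay 1≤10, experience 14≥12, interview score 5.4≥4.8).
D3: dominated by D7 (start delay 3≤7, experience 18≥8, interview score 8.0≥7.1).
D4: dominated by D11 (start delay 0≤1, experience 15≥14, interview score 6.5≥5.4).
D5: not dominated (best interview score).
D6: dominated by D7 (start delay 3≤8, experience 18≥7, interview score 8.0≥8.0).
D7: not dominated (best experience).
D8: not dominated.
D9: dominated by D7 (start delay 3≤6, experience 18≥10, interview score 8.0≥7.9).
D10: dominated by D3 (start delay 7≤12, experience 8≥7, interview score 7.1≥5.2).
D11: not dominated (best start delay).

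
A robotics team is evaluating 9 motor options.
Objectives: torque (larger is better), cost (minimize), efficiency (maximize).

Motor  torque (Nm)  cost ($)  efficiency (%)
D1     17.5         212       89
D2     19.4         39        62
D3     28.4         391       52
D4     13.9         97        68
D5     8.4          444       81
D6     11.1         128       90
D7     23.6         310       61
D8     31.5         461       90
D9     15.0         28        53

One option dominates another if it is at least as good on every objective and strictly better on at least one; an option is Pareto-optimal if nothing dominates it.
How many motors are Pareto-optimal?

8

D1: not dominated.
D2: not dominated.
D3: not dominated.
D4: not dominated.
D5: dominated by D1 (torque 17.5≥8.4, cost 212≤444, efficiency 89≥81).
D6: not dominated.
D7: not dominated.
D8: not dominated (best torque).
D9: not dominated (best cost).
Pareto-optimal: D1, D2, D3, D4, D6, D7, D8, D9 → 8.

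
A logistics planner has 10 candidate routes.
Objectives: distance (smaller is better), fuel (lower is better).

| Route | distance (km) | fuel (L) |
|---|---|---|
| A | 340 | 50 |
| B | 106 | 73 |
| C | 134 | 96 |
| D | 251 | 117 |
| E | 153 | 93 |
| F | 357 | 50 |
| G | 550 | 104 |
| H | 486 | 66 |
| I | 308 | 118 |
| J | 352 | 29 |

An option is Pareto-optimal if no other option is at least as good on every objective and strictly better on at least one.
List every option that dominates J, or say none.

A: worse on fuel (50 vs 29).
B: worse on fuel (73 vs 29).
C: worse on fuel (96 vs 29).
D: worse on fuel (117 vs 29).
E: worse on fuel (93 vs 29).
F: worse on distance (357 vs 352).
G: worse on distance (550 vs 352).
H: worse on distance (486 vs 352).
I: worse on fuel (118 vs 29).
No option dominates J.

none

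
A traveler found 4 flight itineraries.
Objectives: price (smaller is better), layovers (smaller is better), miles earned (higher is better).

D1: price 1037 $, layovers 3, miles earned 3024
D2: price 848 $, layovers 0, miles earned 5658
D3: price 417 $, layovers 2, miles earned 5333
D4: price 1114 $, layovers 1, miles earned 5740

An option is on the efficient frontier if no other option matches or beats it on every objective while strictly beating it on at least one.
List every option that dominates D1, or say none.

D2: price 848≤1037, layovers 0≤3, miles earned 5658≥3024 — dominates D1.
D3: price 417≤1037, layovers 2≤3, miles earned 5333≥3024 — dominates D1.
Others (D4) are each worse than D1 on at least one objective.

D2, D3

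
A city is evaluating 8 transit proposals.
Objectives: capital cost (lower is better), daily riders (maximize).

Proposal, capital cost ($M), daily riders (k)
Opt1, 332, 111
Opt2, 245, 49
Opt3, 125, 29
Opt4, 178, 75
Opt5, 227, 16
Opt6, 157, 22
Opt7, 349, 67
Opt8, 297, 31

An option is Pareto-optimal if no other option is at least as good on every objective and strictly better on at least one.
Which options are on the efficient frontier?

Opt1: not dominated (best daily riders).
Opt2: dominated by Opt4 (capital cost 178≤245, daily riders 75≥49).
Opt3: not dominated (best capital cost).
Opt4: not dominated.
Opt5: dominated by Opt3 (capital cost 125≤227, daily riders 29≥16).
Opt6: dominated by Opt3 (capital cost 125≤157, daily riders 29≥22).
Opt7: dominated by Opt1 (capital cost 332≤349, daily riders 111≥67).
Opt8: dominated by Opt2 (capital cost 245≤297, daily riders 49≥31).

Opt1, Opt3, Opt4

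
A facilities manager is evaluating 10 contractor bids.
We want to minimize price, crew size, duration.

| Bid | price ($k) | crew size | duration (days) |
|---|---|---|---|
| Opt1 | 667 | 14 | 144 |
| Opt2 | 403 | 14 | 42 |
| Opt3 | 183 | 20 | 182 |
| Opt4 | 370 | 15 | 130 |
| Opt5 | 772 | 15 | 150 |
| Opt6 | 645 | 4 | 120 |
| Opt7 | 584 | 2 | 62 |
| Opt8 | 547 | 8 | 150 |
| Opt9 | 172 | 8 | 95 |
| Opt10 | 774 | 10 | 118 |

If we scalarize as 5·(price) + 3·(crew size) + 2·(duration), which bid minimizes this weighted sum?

Opt1: 5·667 + 3·14 + 2·144 = 3665
Opt2: 5·403 + 3·14 + 2·42 = 2141
Opt3: 5·183 + 3·20 + 2·182 = 1339
Opt4: 5·370 + 3·15 + 2·130 = 2155
Opt5: 5·772 + 3·15 + 2·150 = 4205
Opt6: 5·645 + 3·4 + 2·120 = 3477
Opt7: 5·584 + 3·2 + 2·62 = 3050
Opt8: 5·547 + 3·8 + 2·150 = 3059
Opt9: 5·172 + 3·8 + 2·95 = 1074
Opt10: 5·774 + 3·10 + 2·118 = 4136
Lowest: Opt9 at 1074.

Opt9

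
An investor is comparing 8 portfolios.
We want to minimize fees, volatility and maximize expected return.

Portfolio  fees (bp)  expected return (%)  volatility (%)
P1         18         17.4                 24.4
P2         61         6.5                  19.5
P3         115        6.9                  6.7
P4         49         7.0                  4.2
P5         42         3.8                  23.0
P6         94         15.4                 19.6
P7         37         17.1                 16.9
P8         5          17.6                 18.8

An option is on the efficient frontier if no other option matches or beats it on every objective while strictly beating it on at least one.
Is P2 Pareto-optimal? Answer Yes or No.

No

P4 vs P2: fees 49≤61, expected return 7.0≥6.5, volatility 4.2≤19.5 — P4 is at least as good on every objective and strictly better on at least one, so P4 dominates P2.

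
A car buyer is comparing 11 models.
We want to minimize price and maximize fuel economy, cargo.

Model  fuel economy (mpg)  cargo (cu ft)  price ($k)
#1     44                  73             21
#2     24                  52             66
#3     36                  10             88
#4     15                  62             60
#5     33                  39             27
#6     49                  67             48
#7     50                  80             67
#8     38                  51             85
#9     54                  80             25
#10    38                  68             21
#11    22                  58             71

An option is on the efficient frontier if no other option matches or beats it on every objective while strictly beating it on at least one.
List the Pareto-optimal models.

#1, #9

#1: not dominated.
#2: dominated by #1 (fuel economy 44≥24, cargo 73≥52, price 21≤66).
#3: dominated by #1 (fuel economy 44≥36, cargo 73≥10, price 21≤88).
#4: dominated by #1 (fuel economy 44≥15, cargo 73≥62, price 21≤60).
#5: dominated by #1 (fuel economy 44≥33, cargo 73≥39, price 21≤27).
#6: dominated by #9 (fuel economy 54≥49, cargo 80≥67, price 25≤48).
#7: dominated by #9 (fuel economy 54≥50, cargo 80≥80, price 25≤67).
#8: dominated by #1 (fuel economy 44≥38, cargo 73≥51, price 21≤85).
#9: not dominated (best fuel economy).
#10: dominated by #1 (fuel economy 44≥38, cargo 73≥68, price 21≤21).
#11: dominated by #1 (fuel economy 44≥22, cargo 73≥58, price 21≤71).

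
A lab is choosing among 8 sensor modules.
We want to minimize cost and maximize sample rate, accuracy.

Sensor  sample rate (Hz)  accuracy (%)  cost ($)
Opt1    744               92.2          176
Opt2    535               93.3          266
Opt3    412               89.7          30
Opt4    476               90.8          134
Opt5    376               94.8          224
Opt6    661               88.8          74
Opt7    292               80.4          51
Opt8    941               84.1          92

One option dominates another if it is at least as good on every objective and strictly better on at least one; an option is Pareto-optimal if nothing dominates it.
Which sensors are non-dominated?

Opt1, Opt2, Opt3, Opt4, Opt5, Opt6, Opt8

Opt1: not dominated.
Opt2: not dominated.
Opt3: not dominated (best cost).
Opt4: not dominated.
Opt5: not dominated (best accuracy).
Opt6: not dominated.
Opt7: dominated by Opt3 (sample rate 412≥292, accuracy 89.7≥80.4, cost 30≤51).
Opt8: not dominated (best sample rate).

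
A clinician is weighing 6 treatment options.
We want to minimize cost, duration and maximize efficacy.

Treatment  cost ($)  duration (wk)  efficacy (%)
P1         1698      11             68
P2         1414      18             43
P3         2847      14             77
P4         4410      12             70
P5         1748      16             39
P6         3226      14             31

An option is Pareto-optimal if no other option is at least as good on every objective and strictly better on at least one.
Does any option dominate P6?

P1 vs P6: cost 1698≤3226, duration 11≤14, efficacy 68≥31 — P1 is at least as good on every objective and strictly better on at least one, so P1 dominates P6.

Yes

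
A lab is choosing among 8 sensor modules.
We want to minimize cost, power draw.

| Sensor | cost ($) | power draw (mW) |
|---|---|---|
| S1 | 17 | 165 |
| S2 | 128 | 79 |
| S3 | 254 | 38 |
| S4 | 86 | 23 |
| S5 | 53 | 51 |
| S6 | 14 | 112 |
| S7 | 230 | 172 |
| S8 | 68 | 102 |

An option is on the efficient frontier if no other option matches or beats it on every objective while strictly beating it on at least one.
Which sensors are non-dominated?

S1: dominated by S6 (cost 14≤17, power draw 112≤165).
S2: dominated by S4 (cost 86≤128, power draw 23≤79).
S3: dominated by S4 (cost 86≤254, power draw 23≤38).
S4: not dominated (best power draw).
S5: not dominated.
S6: not dominated (best cost).
S7: dominated by S1 (cost 17≤230, power draw 165≤172).
S8: dominated by S5 (cost 53≤68, power draw 51≤102).

S4, S5, S6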